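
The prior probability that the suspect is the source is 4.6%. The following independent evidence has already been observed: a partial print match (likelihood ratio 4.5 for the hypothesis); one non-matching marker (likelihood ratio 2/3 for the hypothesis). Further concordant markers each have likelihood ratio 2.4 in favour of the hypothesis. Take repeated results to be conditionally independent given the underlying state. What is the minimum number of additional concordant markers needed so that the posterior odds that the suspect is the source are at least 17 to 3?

5

Prior odds = 0.046/0.954 = 23/477.
Combined Bayes factor of the evidence already in hand = 4.5 × (2/3) = 3.
Odds after that evidence = (23/477) × 3 = 23/159.
Target odds = 17/3.
Need 2.4ⁿ ≥ 17/3 ÷ (23/159) = 901/23.
2.4⁴ = 33.1776 falls short of 901/23 but 2.4⁵ = 79.62624 reaches it, so n = 5.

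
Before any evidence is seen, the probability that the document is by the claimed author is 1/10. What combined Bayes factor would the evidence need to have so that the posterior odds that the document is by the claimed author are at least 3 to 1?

27

Prior odds = 0.1/0.9 = 1/9.
Target odds = 3.
Required Bayes factor = 3 ÷ (1/9) = 27.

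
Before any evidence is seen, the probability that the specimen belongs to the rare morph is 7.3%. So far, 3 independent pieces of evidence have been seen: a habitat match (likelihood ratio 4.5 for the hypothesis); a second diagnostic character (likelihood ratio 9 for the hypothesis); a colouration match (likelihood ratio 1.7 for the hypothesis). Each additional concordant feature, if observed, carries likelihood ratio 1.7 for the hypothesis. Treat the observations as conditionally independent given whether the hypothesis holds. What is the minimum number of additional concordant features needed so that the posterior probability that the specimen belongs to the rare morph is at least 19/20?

Prior odds = 0.073/0.927 = 73/927.
Combined Bayes factor of the evidence already in hand = 4.5 × 9 × 1.7 = 68.85.
Odds after that evidence = (73/927) × 68.85 = 11169/2060.
Target odds = 0.95/0.05 = 19.
Need 1.7ⁿ ≥ 19 ÷ (11169/2060) = 39140/11169.
1.7² = 2.89 falls short of 39140/11169 but 1.7³ = 4.913 reaches it, so n = 3.

3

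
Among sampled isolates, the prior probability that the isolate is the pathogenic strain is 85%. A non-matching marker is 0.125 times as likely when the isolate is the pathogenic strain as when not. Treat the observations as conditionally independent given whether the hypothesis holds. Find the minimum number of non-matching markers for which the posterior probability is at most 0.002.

4

Prior odds = 0.85/0.15 = 17/3.
Likelihood ratio per non-matching marker = 0.125.
Target odds: 0.002 ÷ 0.998 = 1/499.
Require 0.125ⁿ ≤ 1/499 ÷ (17/3) = 3/8483.
0.125³ = 0.001953125 is still above 3/8483 but 0.125⁴ = 1/4096 is at or below it, so n = 4.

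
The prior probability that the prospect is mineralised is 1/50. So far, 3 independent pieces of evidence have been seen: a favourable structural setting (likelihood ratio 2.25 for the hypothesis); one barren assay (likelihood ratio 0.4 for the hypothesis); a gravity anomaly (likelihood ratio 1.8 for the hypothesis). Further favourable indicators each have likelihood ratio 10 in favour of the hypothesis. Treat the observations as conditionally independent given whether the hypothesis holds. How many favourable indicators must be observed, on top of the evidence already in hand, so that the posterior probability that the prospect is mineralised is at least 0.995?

Prior odds = 0.02/0.98 = 1/49.
Combined Bayes factor of the evidence already in hand = 2.25 × 0.4 × 1.8 = 1.62.
Odds after that evidence = (1/49) × 1.62 = 81/2450.
Target odds = 0.995/0.005 = 199.
Need 10ⁿ ≥ 199 ÷ (81/2450) = 487550/81.
10³ = 1000 falls short of 487550/81 but 10⁴ = 10000 reaches it, so n = 4.

4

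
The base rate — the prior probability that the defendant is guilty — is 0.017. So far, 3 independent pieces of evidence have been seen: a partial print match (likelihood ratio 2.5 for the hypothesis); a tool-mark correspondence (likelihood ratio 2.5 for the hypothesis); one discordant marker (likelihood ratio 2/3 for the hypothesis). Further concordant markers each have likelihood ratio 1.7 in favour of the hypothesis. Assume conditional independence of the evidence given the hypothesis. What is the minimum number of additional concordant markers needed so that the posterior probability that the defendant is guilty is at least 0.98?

Prior odds = 0.017/0.983 = 17/983.
Combined Bayes factor of the evidence already in hand = 2.5 × 2.5 × (2/3) = 25/6.
Odds after that evidence = (17/983) × 25/6 = 425/5898.
Target odds = 0.98/0.02 = 49.
Need 1.7ⁿ ≥ 49 ÷ (425/5898) = 289002/425.
1.7¹² ≈582.622 falls short of 289002/425 but 1.7¹³ ≈990.458 reaches it, so n = 13.

13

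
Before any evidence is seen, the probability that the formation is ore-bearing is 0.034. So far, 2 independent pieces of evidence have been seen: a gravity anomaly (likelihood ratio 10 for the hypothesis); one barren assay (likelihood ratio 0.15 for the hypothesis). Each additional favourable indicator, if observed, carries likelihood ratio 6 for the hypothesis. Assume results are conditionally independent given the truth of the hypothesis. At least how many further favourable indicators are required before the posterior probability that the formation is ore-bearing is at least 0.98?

4

Prior odds = 0.034/0.966 = 17/483.
Combined Bayes factor of the evidence already in hand = 10 × 0.15 = 1.5.
Odds after that evidence = (17/483) × 1.5 = 17/322.
Target odds = 0.98/0.02 = 49.
Need 6ⁿ ≥ 49 ÷ (17/322) = 15778/17.
6³ = 216 falls short of 15778/17 but 6⁴ = 1296 reaches it, so n = 4.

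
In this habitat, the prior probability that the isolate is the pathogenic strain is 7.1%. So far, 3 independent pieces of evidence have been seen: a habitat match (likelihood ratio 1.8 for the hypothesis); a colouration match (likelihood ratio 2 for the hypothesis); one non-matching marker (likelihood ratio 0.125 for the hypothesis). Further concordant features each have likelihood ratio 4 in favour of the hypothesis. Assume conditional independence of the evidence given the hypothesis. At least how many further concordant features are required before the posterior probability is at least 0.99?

6

Prior odds = 0.071/0.929 = 71/929.
Combined Bayes factor of the evidence already in hand = 1.8 × 2 × 0.125 = 0.45.
Odds after that evidence = (71/929) × 0.45 = 639/18580.
Target odds = 0.99/0.01 = 99.
Need 4ⁿ ≥ 99 ÷ (639/18580) = 204380/71.
4⁵ = 1024 falls short of 204380/71 but 4⁶ = 4096 reaches it, so n = 6.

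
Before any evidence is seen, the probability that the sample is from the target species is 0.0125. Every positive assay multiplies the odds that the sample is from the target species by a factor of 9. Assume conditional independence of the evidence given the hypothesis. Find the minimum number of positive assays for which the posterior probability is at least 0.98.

Prior odds: 0.0125 ÷ 0.9875 = 1/79.
Likelihood ratio per positive assay = 9.
Target posterior odds = 0.98/0.02 = 49.
Need (1/79) × 9ⁿ ≥ 49, i.e. 9ⁿ ≥ 3871.
9³ = 729 falls short of 3871 but 9⁴ = 6561 reaches it, so n = 4.

4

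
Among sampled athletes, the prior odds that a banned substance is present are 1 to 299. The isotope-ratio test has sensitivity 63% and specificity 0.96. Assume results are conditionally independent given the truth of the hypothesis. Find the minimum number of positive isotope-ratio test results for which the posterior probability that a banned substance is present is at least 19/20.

4

Prior odds = 1/299.
False-positive rate = 1 − 0.96 = 0.04; likelihood ratio of a positive = 0.63/0.04 = 15.75.
Target odds: 0.95 ÷ 0.05 = 19.
Need (1/299) × 15.75ⁿ ≥ 19, i.e. 15.75ⁿ ≥ 5681.
15.75³ = 3906.984375 falls short of 5681 but 15.75⁴ = 15752961/256 reaches it, so n = 4.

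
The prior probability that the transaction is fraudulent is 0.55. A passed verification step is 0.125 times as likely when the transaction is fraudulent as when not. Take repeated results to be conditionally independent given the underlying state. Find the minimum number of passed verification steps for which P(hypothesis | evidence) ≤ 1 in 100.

3

Prior odds: 0.55 ÷ 0.45 = 11/9.
Likelihood ratio per passed verification step = 0.125.
Target odds: 0.01 ÷ 0.99 = 1/99.
Require 0.125ⁿ ≤ 1/99 ÷ (11/9) = 1/121.
0.125² = 0.015625 is still above 1/121 but 0.125³ = 0.001953125 is at or below it, so n = 3.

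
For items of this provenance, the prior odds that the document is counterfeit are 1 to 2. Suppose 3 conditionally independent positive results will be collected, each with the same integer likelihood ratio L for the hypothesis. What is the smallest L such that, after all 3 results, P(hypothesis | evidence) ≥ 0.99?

Prior odds = 0.5.
Target odds = 0.99/0.01 = 99.
Need L³ ≥ 99 ÷ 0.5 = 198.
5³ = 125 < 198 ≤ 216 = 6³, so L = 6.

6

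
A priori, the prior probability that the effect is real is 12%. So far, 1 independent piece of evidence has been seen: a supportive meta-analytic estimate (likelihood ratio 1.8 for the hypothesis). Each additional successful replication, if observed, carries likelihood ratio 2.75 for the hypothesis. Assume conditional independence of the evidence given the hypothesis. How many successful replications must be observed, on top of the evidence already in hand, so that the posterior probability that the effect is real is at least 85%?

4

Prior odds = 0.12/0.88 = 3/22.
Bayes factor of the evidence already in hand = 1.8.
Odds after that evidence = (3/22) × 1.8 = 27/110.
Target odds = 0.85/0.15 = 17/3.
Need 2.75ⁿ ≥ 17/3 ÷ (27/110) = 1870/81.
2.75³ = 20.796875 falls short of 1870/81 but 2.75⁴ = 57.19140625 reaches it, so n = 4.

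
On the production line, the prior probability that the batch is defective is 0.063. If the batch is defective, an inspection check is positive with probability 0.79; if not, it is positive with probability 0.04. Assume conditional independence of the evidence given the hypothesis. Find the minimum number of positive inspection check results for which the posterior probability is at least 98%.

3

Prior odds = 0.063/0.937 = 63/937.
Likelihood ratio of a positive = 0.79/0.04 = 19.75.
Target odds: 0.98 ÷ 0.02 = 49.
Require 19.75ⁿ ≥ 49 ÷ (63/937) = 6559/9.
19.75² = 390.0625 falls short of 6559/9 but 19.75³ = 7703.734375 reaches it, so n = 3.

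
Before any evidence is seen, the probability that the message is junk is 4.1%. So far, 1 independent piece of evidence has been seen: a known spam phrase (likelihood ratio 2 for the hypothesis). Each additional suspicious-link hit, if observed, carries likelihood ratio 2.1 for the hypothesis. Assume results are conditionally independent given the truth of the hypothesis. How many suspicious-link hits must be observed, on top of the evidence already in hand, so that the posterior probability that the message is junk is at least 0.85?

Prior odds = 0.041/0.959 = 41/959.
Bayes factor of the evidence already in hand = 2.
Odds after that evidence = (41/959) × 2 = 82/959.
Target odds = 0.85/0.15 = 17/3.
Need 2.1ⁿ ≥ 17/3 ÷ (82/959) = 16303/246.
2.1⁵ = 4084101/100000 falls short of 16303/246 but 2.1⁶ = 85766121/1000000 reaches it, so n = 6.

6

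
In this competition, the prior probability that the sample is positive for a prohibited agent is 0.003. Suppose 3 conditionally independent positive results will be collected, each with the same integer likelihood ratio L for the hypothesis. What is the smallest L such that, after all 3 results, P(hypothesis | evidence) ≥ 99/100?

Prior odds = 0.003/0.997 = 3/997.
Target odds = 0.99/0.01 = 99.
Need L³ ≥ 99 ÷ (3/997) = 32901.
32³ = 32768 < 32901 ≤ 35937 = 33³, so L = 33.

33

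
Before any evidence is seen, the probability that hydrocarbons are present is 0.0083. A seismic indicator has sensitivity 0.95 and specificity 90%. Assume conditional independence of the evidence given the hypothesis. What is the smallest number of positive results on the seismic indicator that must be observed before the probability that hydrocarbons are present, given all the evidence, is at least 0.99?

5

Prior odds: 0.0083 ÷ 0.9917 = 83/9917.
False-positive rate = 1 − 0.9 = 0.1; likelihood ratio of a positive = 0.95/0.1 = 9.5.
Target posterior odds = 0.99/0.01 = 99.
Need (83/9917) × 9.5ⁿ ≥ 99, i.e. 9.5ⁿ ≥ 981783/83.
9.5⁴ = 8145.0625 falls short of 981783/83 but 9.5⁵ = 77378.09375 reaches it, so n = 5.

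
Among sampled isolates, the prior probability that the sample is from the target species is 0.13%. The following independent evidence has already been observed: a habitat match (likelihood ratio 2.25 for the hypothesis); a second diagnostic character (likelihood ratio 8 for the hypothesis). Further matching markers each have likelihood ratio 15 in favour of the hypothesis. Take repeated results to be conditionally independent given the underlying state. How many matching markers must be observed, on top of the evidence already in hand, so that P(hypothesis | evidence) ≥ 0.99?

Prior odds = 0.0013/0.9987 = 13/9987.
Combined Bayes factor of the evidence already in hand = 2.25 × 8 = 18.
Odds after that evidence = (13/9987) × 18 = 78/3329.
Target odds = 0.99/0.01 = 99.
Need 15ⁿ ≥ 99 ÷ (78/3329) = 109857/26.
15³ = 3375 falls short of 109857/26 but 15⁴ = 50625 reaches it, so n = 4.

4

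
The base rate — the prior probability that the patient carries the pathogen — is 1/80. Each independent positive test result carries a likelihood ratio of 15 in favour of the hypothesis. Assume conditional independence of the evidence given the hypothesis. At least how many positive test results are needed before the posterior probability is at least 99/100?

4

Prior odds: 0.0125 ÷ 0.9875 = 1/79.
Likelihood ratio per positive test result = 15.
Target odds: 0.99 ÷ 0.01 = 99.
Need (1/79) × 15ⁿ ≥ 99, i.e. 15ⁿ ≥ 7821.
15³ = 3375 falls short of 7821 but 15⁴ = 50625 reaches it, so n = 4.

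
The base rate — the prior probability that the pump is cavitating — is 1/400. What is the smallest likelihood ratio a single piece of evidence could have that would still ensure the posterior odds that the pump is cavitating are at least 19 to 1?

7581

Prior odds = 0.0025/0.9975 = 1/399.
Target odds = 19.
Required Bayes factor = 19 ÷ (1/399) = 7581.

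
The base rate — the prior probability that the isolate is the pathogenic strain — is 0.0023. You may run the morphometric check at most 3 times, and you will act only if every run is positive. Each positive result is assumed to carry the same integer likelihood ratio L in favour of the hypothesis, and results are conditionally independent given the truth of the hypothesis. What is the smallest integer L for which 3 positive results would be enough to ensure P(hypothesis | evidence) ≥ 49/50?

Prior odds = 0.0023/0.9977 = 23/9977.
Target odds = 0.98/0.02 = 49.
Need L³ ≥ 49 ÷ (23/9977) = 488873/23.
27³ = 19683 < 488873/23 ≤ 21952 = 28³, so L = 28.

28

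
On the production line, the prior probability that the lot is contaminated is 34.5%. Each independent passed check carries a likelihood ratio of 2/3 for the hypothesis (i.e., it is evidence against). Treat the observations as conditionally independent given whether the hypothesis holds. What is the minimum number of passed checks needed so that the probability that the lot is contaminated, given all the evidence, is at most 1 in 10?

4

Prior odds = 0.345/0.655 = 69/131.
Likelihood ratio per passed check = 2/3.
Target odds: 0.1 ÷ 0.9 = 1/9.
Need (69/131) × (2/3)ⁿ ≤ 1/9, i.e. (2/3)ⁿ ≤ 131/621.
(2/3)³ = 8/27 is still above 131/621 but (2/3)⁴ = 16/81 is at or below it, so n = 4.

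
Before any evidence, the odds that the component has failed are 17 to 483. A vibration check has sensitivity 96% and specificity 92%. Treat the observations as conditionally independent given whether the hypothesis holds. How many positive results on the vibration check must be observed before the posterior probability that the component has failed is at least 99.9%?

Prior odds = 17/483.
False-positive rate = 1 − 0.92 = 0.08; likelihood ratio of a positive = 0.96/0.08 = 12.
Target odds: 0.999 ÷ 0.001 = 999.
Need (17/483) × 12ⁿ ≥ 999, i.e. 12ⁿ ≥ 482517/17.
12⁴ = 20736 falls short of 482517/17 but 12⁵ = 248832 reaches it, so n = 5.

5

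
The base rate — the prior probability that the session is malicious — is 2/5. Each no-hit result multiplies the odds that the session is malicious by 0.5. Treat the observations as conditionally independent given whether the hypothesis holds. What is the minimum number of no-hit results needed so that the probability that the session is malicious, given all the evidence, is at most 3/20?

Prior odds = 0.4/0.6 = 2/3.
Likelihood ratio per no-hit result = 0.5.
Target posterior odds = 0.15/0.85 = 3/17.
Require 0.5ⁿ ≤ 3/17 ÷ (2/3) = 9/34.
0.5¹ = 0.5 is still above 9/34 but 0.5² = 0.25 is at or below it, so n = 2.

2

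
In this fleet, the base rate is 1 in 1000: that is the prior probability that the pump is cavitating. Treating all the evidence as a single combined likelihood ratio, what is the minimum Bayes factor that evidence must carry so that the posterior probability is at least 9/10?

8991

Prior odds = 0.001/0.999 = 1/999.
Target odds = 0.9/0.1 = 9.
Required Bayes factor = 9 ÷ (1/999) = 8991.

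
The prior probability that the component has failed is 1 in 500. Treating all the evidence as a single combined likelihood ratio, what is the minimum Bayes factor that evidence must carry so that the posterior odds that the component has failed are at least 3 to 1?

1497

Prior odds = 0.002/0.998 = 1/499.
Target odds = 3.
Required Bayes factor = 3 ÷ (1/499) = 1497.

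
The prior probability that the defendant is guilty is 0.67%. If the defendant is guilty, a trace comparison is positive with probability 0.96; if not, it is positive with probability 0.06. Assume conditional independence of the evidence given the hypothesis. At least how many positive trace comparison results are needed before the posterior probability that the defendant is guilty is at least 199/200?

Prior odds: 0.0067 ÷ 0.9933 = 67/9933.
Likelihood ratio of a positive = 0.96/0.06 = 16.
Target odds: 0.995 ÷ 0.005 = 199.
Need (67/9933) × 16ⁿ ≥ 199, i.e. 16ⁿ ≥ 1976667/67.
16³ = 4096 falls short of 1976667/67 but 16⁴ = 65536 reaches it, so n = 4.

4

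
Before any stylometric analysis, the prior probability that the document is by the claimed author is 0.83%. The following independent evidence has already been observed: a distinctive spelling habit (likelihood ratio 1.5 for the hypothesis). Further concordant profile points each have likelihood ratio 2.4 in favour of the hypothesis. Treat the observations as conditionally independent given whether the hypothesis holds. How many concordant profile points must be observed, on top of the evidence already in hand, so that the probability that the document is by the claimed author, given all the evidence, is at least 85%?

Prior odds = 0.0083/0.9917 = 83/9917.
Bayes factor of the evidence already in hand = 1.5.
Odds after that evidence = (83/9917) × 1.5 = 249/19834.
Target odds = 0.85/0.15 = 17/3.
Need 2.4ⁿ ≥ 17/3 ÷ (249/19834) = 337178/747.
2.4⁶ = 2985984/15625 falls short of 337178/747 but 2.4⁷ = 35831808/78125 reaches it, so n = 7.

7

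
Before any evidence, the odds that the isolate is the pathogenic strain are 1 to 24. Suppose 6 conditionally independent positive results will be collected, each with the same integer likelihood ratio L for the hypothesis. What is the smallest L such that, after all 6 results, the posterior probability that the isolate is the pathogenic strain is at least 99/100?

4

Prior odds = 1/24.
Target odds = 0.99/0.01 = 99.
Need L⁶ ≥ 99 ÷ (1/24) = 2376.
3⁶ = 729 < 2376 ≤ 4096 = 4⁶, so L = 4.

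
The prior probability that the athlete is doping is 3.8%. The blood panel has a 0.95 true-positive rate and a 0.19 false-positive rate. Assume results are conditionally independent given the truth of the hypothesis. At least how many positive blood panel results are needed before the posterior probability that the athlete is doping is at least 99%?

Prior odds = 0.038/0.962 = 19/481.
Likelihood ratio of a positive result = 0.95/0.19 = 5.
Target odds: 0.99 ÷ 0.01 = 99.
Need (19/481) × 5ⁿ ≥ 99, i.e. 5ⁿ ≥ 47619/19.
5⁴ = 625 falls short of 47619/19 but 5⁵ = 3125 reaches it, so n = 5.

5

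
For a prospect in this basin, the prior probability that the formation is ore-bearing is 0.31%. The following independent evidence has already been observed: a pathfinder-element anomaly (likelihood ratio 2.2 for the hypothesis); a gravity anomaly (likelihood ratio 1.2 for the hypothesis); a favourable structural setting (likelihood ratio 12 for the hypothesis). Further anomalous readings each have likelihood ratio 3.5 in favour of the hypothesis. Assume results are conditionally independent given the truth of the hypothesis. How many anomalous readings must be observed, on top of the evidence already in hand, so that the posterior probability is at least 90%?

Prior odds = 0.0031/0.9969 = 31/9969.
Combined Bayes factor of the evidence already in hand = 2.2 × 1.2 × 12 = 31.68.
Odds after that evidence = (31/9969) × 31.68 = 8184/83075.
Target odds = 0.9/0.1 = 9.
Need 3.5ⁿ ≥ 9 ÷ (8184/83075) = 249225/2728.
3.5³ = 42.875 falls short of 249225/2728 but 3.5⁴ = 150.0625 reaches it, so n = 4.

4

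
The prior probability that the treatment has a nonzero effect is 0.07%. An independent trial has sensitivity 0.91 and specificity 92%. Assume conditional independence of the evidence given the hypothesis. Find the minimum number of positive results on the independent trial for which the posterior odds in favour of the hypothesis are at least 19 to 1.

Prior odds = 0.0007/0.9993 = 7/9993.
False-positive rate = 1 − 0.92 = 0.08; likelihood ratio of a positive = 0.91/0.08 = 11.375.
Target odds = 19.
Require 11.375ⁿ ≥ 19 ÷ (7/9993) = 189867/7.
11.375⁴ = 68574961/4096 falls short of 189867/7 but 11.375⁵ ≈190439 reaches it, so n = 5.

5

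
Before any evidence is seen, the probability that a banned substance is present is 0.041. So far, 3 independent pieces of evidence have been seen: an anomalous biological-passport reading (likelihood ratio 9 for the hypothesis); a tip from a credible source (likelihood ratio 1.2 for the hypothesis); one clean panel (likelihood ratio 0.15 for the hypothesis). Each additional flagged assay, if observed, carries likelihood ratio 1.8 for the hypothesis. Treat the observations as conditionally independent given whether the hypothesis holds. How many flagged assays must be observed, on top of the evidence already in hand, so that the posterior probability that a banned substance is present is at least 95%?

Prior odds = 0.041/0.959 = 41/959.
Combined Bayes factor of the evidence already in hand = 9 × 1.2 × 0.15 = 1.62.
Odds after that evidence = (41/959) × 1.62 = 3321/47950.
Target odds = 0.95/0.05 = 19.
Need 1.8ⁿ ≥ 19 ÷ (3321/47950) = 911050/3321.
1.8⁹ = 387420489/1953125 falls short of 911050/3321 but 1.8¹⁰ ≈357.047 reaches it, so n = 10.

10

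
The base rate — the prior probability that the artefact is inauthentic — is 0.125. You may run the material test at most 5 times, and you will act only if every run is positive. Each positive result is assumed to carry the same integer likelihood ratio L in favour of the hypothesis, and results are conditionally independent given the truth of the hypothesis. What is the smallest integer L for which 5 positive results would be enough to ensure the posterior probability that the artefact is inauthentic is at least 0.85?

3

Prior odds = 0.125/0.875 = 1/7.
Target odds = 0.85/0.15 = 17/3.
Need L⁵ ≥ 17/3 ÷ (1/7) = 119/3.
2⁵ = 32 < 119/3 ≤ 243 = 3⁵, so L = 3.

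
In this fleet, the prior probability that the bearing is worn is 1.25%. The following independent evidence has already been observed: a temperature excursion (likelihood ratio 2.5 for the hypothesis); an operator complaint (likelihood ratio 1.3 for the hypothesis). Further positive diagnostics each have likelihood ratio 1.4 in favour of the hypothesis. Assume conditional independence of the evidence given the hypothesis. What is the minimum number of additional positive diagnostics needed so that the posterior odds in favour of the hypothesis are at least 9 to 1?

Prior odds = 0.0125/0.9875 = 1/79.
Combined Bayes factor of the evidence already in hand = 2.5 × 1.3 = 3.25.
Odds after that evidence = (1/79) × 3.25 = 13/316.
Target odds = 9.
Need 1.4ⁿ ≥ 9 ÷ (13/316) = 2844/13.
1.4¹⁶ ≈217.795 falls short of 2844/13 but 1.4¹⁷ ≈304.913 reaches it, so n = 17.

17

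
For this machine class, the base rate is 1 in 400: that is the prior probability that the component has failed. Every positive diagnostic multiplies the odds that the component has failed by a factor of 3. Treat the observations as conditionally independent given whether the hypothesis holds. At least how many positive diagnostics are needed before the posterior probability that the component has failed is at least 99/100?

Prior odds = 0.0025/0.9975 = 1/399.
Likelihood ratio per positive diagnostic = 3.
Target odds: 0.99 ÷ 0.01 = 99.
Need (1/399) × 3ⁿ ≥ 99, i.e. 3ⁿ ≥ 39501.
3⁹ = 19683 falls short of 39501 but 3¹⁰ = 59049 reaches it, so n = 10.

10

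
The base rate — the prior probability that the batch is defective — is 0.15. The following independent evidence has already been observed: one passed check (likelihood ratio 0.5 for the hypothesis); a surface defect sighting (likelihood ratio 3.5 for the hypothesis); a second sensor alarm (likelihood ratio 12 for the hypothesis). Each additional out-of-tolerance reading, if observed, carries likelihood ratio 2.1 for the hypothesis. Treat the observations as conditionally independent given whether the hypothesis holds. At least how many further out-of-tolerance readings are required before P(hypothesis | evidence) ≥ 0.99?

5

Prior odds = 0.15/0.85 = 3/17.
Combined Bayes factor of the evidence already in hand = 0.5 × 3.5 × 12 = 21.
Odds after that evidence = (3/17) × 21 = 63/17.
Target odds = 0.99/0.01 = 99.
Need 2.1ⁿ ≥ 99 ÷ (63/17) = 187/7.
2.1⁴ = 19.4481 falls short of 187/7 but 2.1⁵ = 4084101/100000 reaches it, so n = 5.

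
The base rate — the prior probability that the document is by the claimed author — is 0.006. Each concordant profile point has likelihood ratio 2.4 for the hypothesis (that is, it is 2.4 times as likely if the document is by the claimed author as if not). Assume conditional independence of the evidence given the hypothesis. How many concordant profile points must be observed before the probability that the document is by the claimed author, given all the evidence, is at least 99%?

12

Prior odds = 0.006/0.994 = 3/497.
Likelihood ratio per concordant profile point = 2.4.
Target odds: 0.99 ÷ 0.01 = 99.
Require 2.4ⁿ ≥ 99 ÷ (3/497) = 16401.
2.4¹¹ ≈15216.8 falls short of 16401 but 2.4¹² ≈36520.3 reaches it, so n = 12.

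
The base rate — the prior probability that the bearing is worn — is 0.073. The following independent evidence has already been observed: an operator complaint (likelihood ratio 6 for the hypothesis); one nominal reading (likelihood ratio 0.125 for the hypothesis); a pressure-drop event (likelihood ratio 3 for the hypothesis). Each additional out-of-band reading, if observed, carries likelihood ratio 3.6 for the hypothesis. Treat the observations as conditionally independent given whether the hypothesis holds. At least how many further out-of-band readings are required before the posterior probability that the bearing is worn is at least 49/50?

Prior odds = 0.073/0.927 = 73/927.
Combined Bayes factor of the evidence already in hand = 6 × 0.125 × 3 = 2.25.
Odds after that evidence = (73/927) × 2.25 = 73/412.
Target odds = 0.98/0.02 = 49.
Need 3.6ⁿ ≥ 49 ÷ (73/412) = 20188/73.
3.6⁴ = 167.9616 falls short of 20188/73 but 3.6⁵ = 604.66176 reaches it, so n = 5.

5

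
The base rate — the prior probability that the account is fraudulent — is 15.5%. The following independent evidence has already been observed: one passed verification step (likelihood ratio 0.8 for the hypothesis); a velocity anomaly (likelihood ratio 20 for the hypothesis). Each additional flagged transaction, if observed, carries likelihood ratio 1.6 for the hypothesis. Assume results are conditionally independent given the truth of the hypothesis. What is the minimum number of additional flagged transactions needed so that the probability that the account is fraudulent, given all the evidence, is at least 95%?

Prior odds = 0.155/0.845 = 31/169.
Combined Bayes factor of the evidence already in hand = 0.8 × 20 = 16.
Odds after that evidence = (31/169) × 16 = 496/169.
Target odds = 0.95/0.05 = 19.
Need 1.6ⁿ ≥ 19 ÷ (496/169) = 3211/496.
1.6³ = 4.096 falls short of 3211/496 but 1.6⁴ = 6.5536 reaches it, so n = 4.

4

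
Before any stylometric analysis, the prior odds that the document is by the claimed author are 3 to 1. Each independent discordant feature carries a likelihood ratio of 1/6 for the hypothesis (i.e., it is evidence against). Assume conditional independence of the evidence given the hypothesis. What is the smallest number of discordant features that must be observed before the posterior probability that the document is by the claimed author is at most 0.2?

Prior odds = 3.
Likelihood ratio per discordant feature = 1/6.
Target posterior odds = 0.2/0.8 = 0.25.
Require (1/6)ⁿ ≤ 0.25 ÷ 3 = 1/12.
(1/6)¹ = 1/6 is still above 1/12 but (1/6)² = 1/36 is at or below it, so n = 2.

2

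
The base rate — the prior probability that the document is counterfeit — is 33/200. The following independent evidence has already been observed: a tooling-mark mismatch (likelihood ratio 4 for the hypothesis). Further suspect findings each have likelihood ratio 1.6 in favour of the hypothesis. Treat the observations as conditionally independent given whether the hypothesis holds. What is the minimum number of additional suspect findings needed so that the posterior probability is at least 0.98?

Prior odds = 0.165/0.835 = 33/167.
Bayes factor of the evidence already in hand = 4.
Odds after that evidence = (33/167) × 4 = 132/167.
Target odds = 0.98/0.02 = 49.
Need 1.6ⁿ ≥ 49 ÷ (132/167) = 8183/132.
1.6⁸ = 16777216/390625 falls short of 8183/132 but 1.6⁹ = 134217728/1953125 reaches it, so n = 9.

9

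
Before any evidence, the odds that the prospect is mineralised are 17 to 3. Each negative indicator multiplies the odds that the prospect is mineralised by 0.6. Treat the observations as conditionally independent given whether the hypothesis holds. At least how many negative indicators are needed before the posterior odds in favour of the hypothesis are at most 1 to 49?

Prior odds = 17/3.
Likelihood ratio per negative indicator = 0.6.
Target odds = 1/49.
Need (17/3) × 0.6ⁿ ≤ 1/49, i.e. 0.6ⁿ ≤ 3/833.
0.6¹¹ = 177147/48828125 is still above 3/833 but 0.6¹² = 531441/244140625 is at or below it, so n = 12.

12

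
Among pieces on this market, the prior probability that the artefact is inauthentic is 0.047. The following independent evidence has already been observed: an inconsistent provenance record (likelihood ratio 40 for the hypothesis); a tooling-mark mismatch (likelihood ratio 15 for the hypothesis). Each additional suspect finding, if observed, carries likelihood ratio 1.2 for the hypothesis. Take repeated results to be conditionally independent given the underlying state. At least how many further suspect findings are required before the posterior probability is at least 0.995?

11

Prior odds = 0.047/0.953 = 47/953.
Combined Bayes factor of the evidence already in hand = 40 × 15 = 600.
Odds after that evidence = (47/953) × 600 = 28200/953.
Target odds = 0.995/0.005 = 199.
Need 1.2ⁿ ≥ 199 ÷ (28200/953) = 189647/28200.
1.2¹⁰ = 60466176/9765625 falls short of 189647/28200 but 1.2¹¹ = 362797056/48828125 reaches it, so n = 11.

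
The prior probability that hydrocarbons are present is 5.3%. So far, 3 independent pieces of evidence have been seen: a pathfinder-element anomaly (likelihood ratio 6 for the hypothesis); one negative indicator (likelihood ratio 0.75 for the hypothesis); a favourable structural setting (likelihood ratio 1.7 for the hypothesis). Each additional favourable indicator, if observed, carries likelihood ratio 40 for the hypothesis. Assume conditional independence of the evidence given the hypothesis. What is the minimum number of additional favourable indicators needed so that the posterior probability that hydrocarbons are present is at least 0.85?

Prior odds = 0.053/0.947 = 53/947.
Combined Bayes factor of the evidence already in hand = 6 × 0.75 × 1.7 = 7.65.
Odds after that evidence = (53/947) × 7.65 = 8109/18940.
Target odds = 0.85/0.15 = 17/3.
Need 40ⁿ ≥ 17/3 ÷ (8109/18940) = 18940/1431.
40¹ = 40, which meets the required 18940/1431; so n = 1.

1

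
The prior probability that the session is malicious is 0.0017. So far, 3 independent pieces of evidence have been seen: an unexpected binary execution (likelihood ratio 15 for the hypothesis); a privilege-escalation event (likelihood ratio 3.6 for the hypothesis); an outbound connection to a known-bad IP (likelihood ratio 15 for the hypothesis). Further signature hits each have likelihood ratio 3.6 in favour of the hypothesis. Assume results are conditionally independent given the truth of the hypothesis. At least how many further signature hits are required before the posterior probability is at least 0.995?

Prior odds = 0.0017/0.9983 = 17/9983.
Combined Bayes factor of the evidence already in hand = 15 × 3.6 × 15 = 810.
Odds after that evidence = (17/9983) × 810 = 13770/9983.
Target odds = 0.995/0.005 = 199.
Need 3.6ⁿ ≥ 199 ÷ (13770/9983) = 1986617/13770.
3.6³ = 46.656 falls short of 1986617/13770 but 3.6⁴ = 167.9616 reaches it, so n = 4.

4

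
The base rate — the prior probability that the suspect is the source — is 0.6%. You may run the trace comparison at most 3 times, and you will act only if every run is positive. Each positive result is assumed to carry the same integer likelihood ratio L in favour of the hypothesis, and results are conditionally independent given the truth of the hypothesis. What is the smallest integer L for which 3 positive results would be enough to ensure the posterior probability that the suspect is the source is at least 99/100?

Prior odds = 0.006/0.994 = 3/497.
Target odds = 0.99/0.01 = 99.
Need L³ ≥ 99 ÷ (3/497) = 16401.
25³ = 15625 < 16401 ≤ 17576 = 26³, so L = 26.

26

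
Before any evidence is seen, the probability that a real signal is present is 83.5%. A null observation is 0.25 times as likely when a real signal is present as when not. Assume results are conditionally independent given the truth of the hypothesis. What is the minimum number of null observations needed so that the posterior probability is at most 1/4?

Prior odds: 0.835 ÷ 0.165 = 167/33.
Likelihood ratio per null observation = 0.25.
Target posterior odds = 0.25/0.75 = 1/3.
Need (167/33) × 0.25ⁿ ≤ 1/3, i.e. 0.25ⁿ ≤ 11/167.
0.25¹ = 0.25 is still above 11/167 but 0.25² = 0.0625 is at or below it, so n = 2.

2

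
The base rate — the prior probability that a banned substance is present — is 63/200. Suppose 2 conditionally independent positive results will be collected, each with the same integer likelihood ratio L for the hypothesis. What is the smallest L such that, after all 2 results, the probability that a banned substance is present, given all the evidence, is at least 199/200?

21

Prior odds = 0.315/0.685 = 63/137.
Target odds = 0.995/0.005 = 199.
Need L² ≥ 199 ÷ (63/137) = 27263/63.
20² = 400 < 27263/63 ≤ 441 = 21², so L = 21.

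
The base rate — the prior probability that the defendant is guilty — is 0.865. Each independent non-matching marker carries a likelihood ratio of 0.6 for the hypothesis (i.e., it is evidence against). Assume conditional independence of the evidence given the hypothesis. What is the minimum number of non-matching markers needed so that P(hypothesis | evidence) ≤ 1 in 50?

12

Prior odds: 0.865 ÷ 0.135 = 173/27.
Likelihood ratio per non-matching marker = 0.6.
Target odds: 0.02 ÷ 0.98 = 1/49.
Require 0.6ⁿ ≤ 1/49 ÷ (173/27) = 27/8477.
0.6¹¹ = 177147/48828125 is still above 27/8477 but 0.6¹² = 531441/244140625 is at or below it, so n = 12.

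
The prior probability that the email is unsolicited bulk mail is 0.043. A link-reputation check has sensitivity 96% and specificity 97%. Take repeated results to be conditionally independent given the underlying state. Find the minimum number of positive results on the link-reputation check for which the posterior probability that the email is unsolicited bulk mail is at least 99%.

3

Prior odds = 0.043/0.957 = 43/957.
False-positive rate = 1 − 0.97 = 0.03; likelihood ratio of a positive = 0.96/0.03 = 32.
Target odds: 0.99 ÷ 0.01 = 99.
Require 32ⁿ ≥ 99 ÷ (43/957) = 94743/43.
32² = 1024 falls short of 94743/43 but 32³ = 32768 reaches it, so n = 3.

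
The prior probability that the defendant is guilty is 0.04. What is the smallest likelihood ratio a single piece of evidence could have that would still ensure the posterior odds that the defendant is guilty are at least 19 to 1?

Prior odds = 0.04/0.96 = 1/24.
Target odds = 19.
Required Bayes factor = 19 ÷ (1/24) = 456.

456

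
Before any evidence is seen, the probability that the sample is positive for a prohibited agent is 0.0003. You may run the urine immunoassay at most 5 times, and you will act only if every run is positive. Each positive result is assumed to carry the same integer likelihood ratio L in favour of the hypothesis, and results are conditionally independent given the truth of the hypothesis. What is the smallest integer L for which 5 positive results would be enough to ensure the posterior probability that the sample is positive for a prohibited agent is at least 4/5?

Prior odds = 0.0003/0.9997 = 3/9997.
Target odds = 0.8/0.2 = 4.
Need L⁵ ≥ 4 ÷ (3/9997) = 39988/3.
6⁵ = 7776 < 39988/3 ≤ 16807 = 7⁵, so L = 7.

7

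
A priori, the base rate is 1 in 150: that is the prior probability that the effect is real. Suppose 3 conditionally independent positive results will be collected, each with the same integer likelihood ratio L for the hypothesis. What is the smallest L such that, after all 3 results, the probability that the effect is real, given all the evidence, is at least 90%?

12

Prior odds = (1/150)/(149/150) = 1/149.
Target odds = 0.9/0.1 = 9.
Need L³ ≥ 9 ÷ (1/149) = 1341.
11³ = 1331 < 1341 ≤ 1728 = 12³, so L = 12.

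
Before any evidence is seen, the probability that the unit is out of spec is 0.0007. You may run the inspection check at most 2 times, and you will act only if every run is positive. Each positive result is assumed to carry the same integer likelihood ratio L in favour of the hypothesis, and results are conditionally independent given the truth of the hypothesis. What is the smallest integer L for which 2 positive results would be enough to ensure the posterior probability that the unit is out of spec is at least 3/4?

Prior odds = 0.0007/0.9993 = 7/9993.
Target odds = 0.75/0.25 = 3.
Need L² ≥ 3 ÷ (7/9993) = 29979/7.
65² = 4225 < 29979/7 ≤ 4356 = 66², so L = 66.

66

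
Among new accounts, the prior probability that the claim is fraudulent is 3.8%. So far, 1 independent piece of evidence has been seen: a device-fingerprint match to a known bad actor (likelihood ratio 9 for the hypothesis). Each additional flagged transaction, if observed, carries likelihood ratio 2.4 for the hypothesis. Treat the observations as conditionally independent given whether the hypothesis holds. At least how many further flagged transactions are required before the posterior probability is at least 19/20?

Prior odds = 0.038/0.962 = 19/481.
Bayes factor of the evidence already in hand = 9.
Odds after that evidence = (19/481) × 9 = 171/481.
Target odds = 0.95/0.05 = 19.
Need 2.4ⁿ ≥ 19 ÷ (171/481) = 481/9.
2.4⁴ = 33.1776 falls short of 481/9 but 2.4⁵ = 79.62624 reaches it, so n = 5.

5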